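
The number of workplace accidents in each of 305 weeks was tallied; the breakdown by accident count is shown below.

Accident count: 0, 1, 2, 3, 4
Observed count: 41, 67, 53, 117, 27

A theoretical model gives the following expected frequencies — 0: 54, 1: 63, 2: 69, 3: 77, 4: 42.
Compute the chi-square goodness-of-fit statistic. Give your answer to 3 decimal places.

33.230

χ² = (41−54)²/54 + (67−63)²/63 + (53−69)²/69 + (117−77)²/77 + (27−42)²/42
   = 3.1296 + 0.2540 + 3.7101 + 20.7792 + 5.3571
Sum = 33.230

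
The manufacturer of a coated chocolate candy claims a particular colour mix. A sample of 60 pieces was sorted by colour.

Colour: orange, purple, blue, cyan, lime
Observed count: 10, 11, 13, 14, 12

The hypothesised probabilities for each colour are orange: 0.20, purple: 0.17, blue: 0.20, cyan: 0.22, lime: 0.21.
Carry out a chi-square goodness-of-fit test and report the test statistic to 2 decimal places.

0.56

Expected counts E_i = n·p_i: 60×0.20 = 12, 60×0.17 = 10.2, 60×0.20 = 12, 60×0.22 = 13.2, 60×0.21 = 12.6.
orange: (10 − 12)²/12 = 4/12 = 0.333
purple: (11 − 10.2)²/10.2 = 0.64/10.2 = 0.063
blue: (13 − 12)²/12 = 1/12 = 0.083
cyan: (14 − 13.2)²/13.2 = 0.64/13.2 = 0.048
lime: (12 − 12.6)²/12.6 = 0.36/12.6 = 0.029
Sum = 0.56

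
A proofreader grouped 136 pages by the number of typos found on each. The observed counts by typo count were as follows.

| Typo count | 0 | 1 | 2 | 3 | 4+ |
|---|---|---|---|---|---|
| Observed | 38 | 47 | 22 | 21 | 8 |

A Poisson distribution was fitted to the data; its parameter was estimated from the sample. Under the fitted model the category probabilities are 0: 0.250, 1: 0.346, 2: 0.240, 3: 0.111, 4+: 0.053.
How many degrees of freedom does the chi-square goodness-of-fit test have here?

There are k = 5 categories and 1 parameter estimated from the data, so df = 5 − 1 − 1 = 3.

3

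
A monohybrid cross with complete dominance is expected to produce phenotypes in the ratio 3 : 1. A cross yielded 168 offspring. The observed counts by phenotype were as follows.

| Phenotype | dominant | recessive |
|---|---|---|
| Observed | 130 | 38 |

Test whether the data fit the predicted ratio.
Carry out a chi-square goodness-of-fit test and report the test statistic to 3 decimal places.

Ratio total = 4. Expected counts: 168×3/4 = 126, 168×1/4 = 42.
χ² = (130−126)²/126 + (38−42)²/42
   = 0.1270 + 0.3810
Sum = 0.508

0.508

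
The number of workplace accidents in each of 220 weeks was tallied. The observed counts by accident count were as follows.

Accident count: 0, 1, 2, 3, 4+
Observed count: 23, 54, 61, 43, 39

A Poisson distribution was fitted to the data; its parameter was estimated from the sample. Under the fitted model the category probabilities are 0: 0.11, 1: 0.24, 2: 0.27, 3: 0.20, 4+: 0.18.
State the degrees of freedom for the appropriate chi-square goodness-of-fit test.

3

There are k = 5 categories and 1 parameter estimated from the data, so df = 5 − 1 − 1 = 3.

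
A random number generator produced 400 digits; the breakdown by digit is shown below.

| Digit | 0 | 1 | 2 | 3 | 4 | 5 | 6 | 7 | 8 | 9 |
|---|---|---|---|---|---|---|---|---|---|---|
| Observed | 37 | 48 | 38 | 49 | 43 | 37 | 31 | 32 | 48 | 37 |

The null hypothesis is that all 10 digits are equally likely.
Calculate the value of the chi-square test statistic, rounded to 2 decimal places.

9.85

Under H₀ each category has probability 1/10, so each expected count is 400/10 = 40.
0: (37 − 40)²/40 = 9/40 = 0.225
1: (48 − 40)²/40 = 64/40 = 1.600
2: (38 − 40)²/40 = 4/40 = 0.100
3: (49 − 40)²/40 = 81/40 = 2.025
4: (43 − 40)²/40 = 9/40 = 0.225
5: (37 − 40)²/40 = 9/40 = 0.225
6: (31 − 40)²/40 = 81/40 = 2.025
7: (32 − 40)²/40 = 64/40 = 1.600
8: (48 − 40)²/40 = 64/40 = 1.600
9: (37 − 40)²/40 = 9/40 = 0.225
Sum = 9.85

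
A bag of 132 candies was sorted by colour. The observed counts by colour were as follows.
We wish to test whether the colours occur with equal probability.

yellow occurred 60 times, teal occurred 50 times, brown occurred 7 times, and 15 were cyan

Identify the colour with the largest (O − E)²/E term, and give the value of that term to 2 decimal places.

Expected count for each of the 4 categories: 132/4 = 33.
yellow: (60 − 33)²/33 = 729/33 = 22.091
teal: (50 − 33)²/33 = 289/33 = 8.758
brown: (7 − 33)²/33 = 676/33 = 20.485
cyan: (15 − 33)²/33 = 324/33 = 9.818
The largest term is for yellow: 22.09.

yellow, 22.09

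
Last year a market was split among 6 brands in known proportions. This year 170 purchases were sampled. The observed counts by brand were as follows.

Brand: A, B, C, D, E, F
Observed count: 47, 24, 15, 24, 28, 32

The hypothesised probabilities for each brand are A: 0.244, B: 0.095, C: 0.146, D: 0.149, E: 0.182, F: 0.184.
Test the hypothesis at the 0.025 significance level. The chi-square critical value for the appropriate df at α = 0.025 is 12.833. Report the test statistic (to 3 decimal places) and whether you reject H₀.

8.801; do not reject

Expected counts E_i = n·p_i: 170×0.244 = 41.48, 170×0.095 = 16.15, 170×0.146 = 24.82, 170×0.149 = 25.33, 170×0.182 = 30.94, 170×0.184 = 31.28.
A: (47 − 41.48)²/41.48 = 30.4704/41.48 = 0.7346
B: (24 − 16.15)²/16.15 = 61.6225/16.15 = 3.8156
C: (15 − 24.82)²/24.82 = 96.4324/24.82 = 3.8853
D: (24 − 25.33)²/25.33 = 1.7689/25.33 = 0.0698
E: (28 − 30.94)²/30.94 = 8.6436/30.94 = 0.2794
F: (32 − 31.28)²/31.28 = 0.5184/31.28 = 0.0166
Sum = 8.801
df = 5. Since 8.801 < 12.833, we do not reject H₀.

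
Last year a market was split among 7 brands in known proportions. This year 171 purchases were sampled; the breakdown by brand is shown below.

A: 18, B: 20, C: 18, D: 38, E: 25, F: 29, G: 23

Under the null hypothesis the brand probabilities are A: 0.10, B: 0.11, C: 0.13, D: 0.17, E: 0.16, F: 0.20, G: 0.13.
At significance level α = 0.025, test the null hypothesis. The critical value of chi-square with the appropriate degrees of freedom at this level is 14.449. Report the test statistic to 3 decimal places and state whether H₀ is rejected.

Expected counts E_i = n·p_i: 171×0.10 = 17.1, 171×0.11 = 18.81, 171×0.13 = 22.23, 171×0.17 = 29.07, 171×0.16 = 27.36, 171×0.20 = 34.2, 171×0.13 = 22.23.
χ² = (18−17.1)²/17.1 + (20−18.81)²/18.81 + (18−22.23)²/22.23 + (38−29.07)²/29.07 + (25−27.36)²/27.36 + (29−34.2)²/34.2 + (23−22.23)²/22.23
   = 0.0474 + 0.0753 + 0.8049 + 2.7432 + 0.2036 + 0.7906 + 0.0267
Sum = 4.692
df = 6. Since 4.692 < 14.449, we do not reject H₀.

4.692; do not reject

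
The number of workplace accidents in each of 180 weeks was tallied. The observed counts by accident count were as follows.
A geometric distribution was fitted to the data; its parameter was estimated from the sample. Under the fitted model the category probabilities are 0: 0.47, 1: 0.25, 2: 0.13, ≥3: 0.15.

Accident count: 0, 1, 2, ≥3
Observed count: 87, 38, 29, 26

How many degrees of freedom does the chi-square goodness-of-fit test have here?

2

There are k = 4 categories and 1 parameter estimated from the data, so df = 4 − 1 − 1 = 2.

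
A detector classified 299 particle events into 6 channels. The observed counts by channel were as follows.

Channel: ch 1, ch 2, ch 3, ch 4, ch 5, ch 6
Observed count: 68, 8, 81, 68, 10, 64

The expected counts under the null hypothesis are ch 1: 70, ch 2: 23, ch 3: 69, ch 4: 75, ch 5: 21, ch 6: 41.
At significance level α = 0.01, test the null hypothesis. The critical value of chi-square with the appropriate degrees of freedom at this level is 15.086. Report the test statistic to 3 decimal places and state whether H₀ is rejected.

cat         O        E   (O−E)²/E
ch 1       68       70     0.0571
ch 2        8       23     9.7826
ch 3       81       69     2.0870
ch 4       68       75     0.6533
ch 5       10       21     5.7619
ch 6       64       41    12.9024
Sum = 31.244
df = 5. Since 31.244 > 15.086, we reject H₀.

31.244; reject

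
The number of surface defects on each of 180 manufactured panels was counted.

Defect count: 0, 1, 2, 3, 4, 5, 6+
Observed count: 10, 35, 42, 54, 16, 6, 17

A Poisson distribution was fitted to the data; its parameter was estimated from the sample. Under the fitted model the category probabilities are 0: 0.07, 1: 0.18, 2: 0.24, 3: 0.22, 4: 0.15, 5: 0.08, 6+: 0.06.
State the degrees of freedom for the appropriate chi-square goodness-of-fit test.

There are k = 7 categories and 1 parameter estimated from the data, so df = 7 − 1 − 1 = 5.

5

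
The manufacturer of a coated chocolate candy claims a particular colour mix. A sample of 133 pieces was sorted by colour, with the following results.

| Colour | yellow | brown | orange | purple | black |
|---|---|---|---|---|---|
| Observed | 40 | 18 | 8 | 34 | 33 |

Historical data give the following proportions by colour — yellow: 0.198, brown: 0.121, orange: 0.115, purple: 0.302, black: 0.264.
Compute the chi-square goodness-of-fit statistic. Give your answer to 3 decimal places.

11.871

Expected counts E_i = n·p_i: 133×0.198 = 26.334, 133×0.121 = 16.093, 133×0.115 = 15.295, 133×0.302 = 40.166, 133×0.264 = 35.112.
cat         O        E   (O−E)²/E
yellow     40   26.334     7.0920
brown      18   16.093     0.2260
orange      8   15.295     3.4794
purple     34   40.166     0.9466
black      33   35.112     0.1270
Sum = 11.871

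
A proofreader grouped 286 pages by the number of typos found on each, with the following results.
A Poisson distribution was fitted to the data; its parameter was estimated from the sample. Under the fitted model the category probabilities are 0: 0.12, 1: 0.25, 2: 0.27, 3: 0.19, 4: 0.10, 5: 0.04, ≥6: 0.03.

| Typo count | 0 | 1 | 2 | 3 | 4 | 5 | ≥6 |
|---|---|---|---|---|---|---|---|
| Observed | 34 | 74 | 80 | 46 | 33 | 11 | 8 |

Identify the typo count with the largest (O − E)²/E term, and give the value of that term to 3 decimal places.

3, 1.280

Expected counts E_i = n·p_i: 286×0.12 = 34.32, 286×0.25 = 71.5, 286×0.27 = 77.22, 286×0.19 = 54.34, 286×0.10 = 28.6, 286×0.04 = 11.44, 286×0.03 = 8.58.
cat         O        E   (O−E)²/E
0          34    34.32     0.0030
1          74     71.5     0.0874
2          80    77.22     0.1001
3          46    54.34     1.2800
4          33     28.6     0.6769
5          11    11.44     0.0169
≥6          8     8.58     0.0392
The largest term is for 3: 1.280.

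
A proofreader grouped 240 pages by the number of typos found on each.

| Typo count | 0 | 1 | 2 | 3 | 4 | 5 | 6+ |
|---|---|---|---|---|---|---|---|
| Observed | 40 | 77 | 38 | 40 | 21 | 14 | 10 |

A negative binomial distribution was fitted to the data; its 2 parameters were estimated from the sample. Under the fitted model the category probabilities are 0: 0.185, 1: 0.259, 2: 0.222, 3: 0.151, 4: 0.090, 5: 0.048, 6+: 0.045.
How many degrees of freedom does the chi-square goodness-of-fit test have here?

4

There are k = 7 categories and 2 parameters estimated from the data, so df = 7 − 1 − 2 = 4.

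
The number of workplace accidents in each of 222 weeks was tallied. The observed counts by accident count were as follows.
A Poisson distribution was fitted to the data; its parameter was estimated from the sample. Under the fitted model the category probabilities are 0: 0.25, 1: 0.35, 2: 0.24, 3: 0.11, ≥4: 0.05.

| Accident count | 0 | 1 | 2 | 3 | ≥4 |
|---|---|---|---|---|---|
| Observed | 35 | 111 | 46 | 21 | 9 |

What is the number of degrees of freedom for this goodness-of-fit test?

3

There are k = 5 categories and 1 parameter estimated from the data, so df = 5 − 1 − 1 = 3.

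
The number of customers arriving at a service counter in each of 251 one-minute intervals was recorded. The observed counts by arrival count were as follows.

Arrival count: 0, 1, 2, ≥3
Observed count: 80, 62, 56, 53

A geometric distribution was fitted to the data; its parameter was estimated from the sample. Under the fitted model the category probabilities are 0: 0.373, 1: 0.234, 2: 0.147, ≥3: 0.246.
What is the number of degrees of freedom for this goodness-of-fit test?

2

There are k = 4 categories and 1 parameter estimated from the data, so df = 4 − 1 − 1 = 2.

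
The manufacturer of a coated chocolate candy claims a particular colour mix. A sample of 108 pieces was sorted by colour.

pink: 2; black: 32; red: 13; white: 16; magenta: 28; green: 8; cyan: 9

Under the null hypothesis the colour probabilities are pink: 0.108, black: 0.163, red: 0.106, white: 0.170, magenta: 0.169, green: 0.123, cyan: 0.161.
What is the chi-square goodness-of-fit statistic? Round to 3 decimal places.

31.648

Expected counts E_i = n·p_i: 108×0.108 = 11.664, 108×0.163 = 17.604, 108×0.106 = 11.448, 108×0.170 = 18.36, 108×0.169 = 18.252, 108×0.123 = 13.284, 108×0.161 = 17.388.
cat          O        E   (O−E)²/E
pink         2   11.664     8.0069
black       32   17.604    11.7726
red         13   11.448     0.2104
white       16    18.36     0.3034
magenta     28   18.252     5.2062
green        8   13.284     2.1018
cyan         9   17.388     4.0464
Sum = 31.648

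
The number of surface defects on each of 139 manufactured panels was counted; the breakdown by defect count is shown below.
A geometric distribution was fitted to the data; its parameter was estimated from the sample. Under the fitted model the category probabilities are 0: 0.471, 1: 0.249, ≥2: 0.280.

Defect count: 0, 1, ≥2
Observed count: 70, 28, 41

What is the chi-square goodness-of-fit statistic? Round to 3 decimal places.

1.688

Expected counts E_i = n·p_i: 139×0.471 = 65.469, 139×0.249 = 34.611, 139×0.280 = 38.92.
χ² = (70−65.469)²/65.469 + (28−34.611)²/34.611 + (41−38.92)²/38.92
   = 0.3136 + 1.2628 + 0.1112
Sum = 1.688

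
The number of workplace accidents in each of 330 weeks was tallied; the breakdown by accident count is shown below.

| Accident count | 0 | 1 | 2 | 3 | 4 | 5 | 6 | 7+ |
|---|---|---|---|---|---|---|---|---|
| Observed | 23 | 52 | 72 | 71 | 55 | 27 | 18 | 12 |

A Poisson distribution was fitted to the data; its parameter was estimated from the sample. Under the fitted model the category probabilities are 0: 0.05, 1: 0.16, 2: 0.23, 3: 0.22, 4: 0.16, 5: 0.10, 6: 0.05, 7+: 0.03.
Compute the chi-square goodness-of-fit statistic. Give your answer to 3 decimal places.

Expected counts E_i = n·p_i: 330×0.05 = 16.5, 330×0.16 = 52.8, 330×0.23 = 75.9, 330×0.22 = 72.6, 330×0.16 = 52.8, 330×0.10 = 33, 330×0.05 = 16.5, 330×0.03 = 9.9.
χ² = (23−16.5)²/16.5 + (52−52.8)²/52.8 + (72−75.9)²/75.9 + (71−72.6)²/72.6 + (55−52.8)²/52.8 + (27−33)²/33 + (18−16.5)²/16.5 + (12−9.9)²/9.9
   = 2.5606 + 0.0121 + 0.2004 + 0.0353 + 0.0917 + 1.0909 + 0.1364 + 0.4455
Sum = 4.573

4.573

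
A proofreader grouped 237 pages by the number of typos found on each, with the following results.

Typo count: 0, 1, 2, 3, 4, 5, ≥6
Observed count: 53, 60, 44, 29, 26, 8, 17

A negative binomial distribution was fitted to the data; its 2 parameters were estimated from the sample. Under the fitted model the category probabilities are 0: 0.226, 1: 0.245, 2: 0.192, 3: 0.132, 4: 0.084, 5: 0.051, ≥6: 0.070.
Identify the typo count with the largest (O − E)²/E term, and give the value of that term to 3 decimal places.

Expected counts E_i = n·p_i: 237×0.226 = 53.562, 237×0.245 = 58.065, 237×0.192 = 45.504, 237×0.132 = 31.284, 237×0.084 = 19.908, 237×0.051 = 12.087, 237×0.070 = 16.59.
χ² = (53−53.562)²/53.562 + (60−58.065)²/58.065 + (44−45.504)²/45.504 + (29−31.284)²/31.284 + (26−19.908)²/19.908 + (8−12.087)²/12.087 + (17−16.59)²/16.59
   = 0.0059 + 0.0645 + 0.0497 + 0.1668 + 1.8642 + 1.3819 + 0.0101
The largest term is for 4: 1.864.

4, 1.864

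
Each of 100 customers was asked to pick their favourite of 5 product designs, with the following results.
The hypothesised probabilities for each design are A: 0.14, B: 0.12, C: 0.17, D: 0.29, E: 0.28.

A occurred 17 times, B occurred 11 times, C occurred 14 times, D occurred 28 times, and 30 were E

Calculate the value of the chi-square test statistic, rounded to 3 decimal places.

Expected counts E_i = n·p_i: 100×0.14 = 14, 100×0.12 = 12, 100×0.17 = 17, 100×0.29 = 29, 100×0.28 = 28.
A: (17 − 14)²/14 = 9/14 = 0.6429
B: (11 − 12)²/12 = 1/12 = 0.0833
C: (14 − 17)²/17 = 9/17 = 0.5294
D: (28 − 29)²/29 = 1/29 = 0.0345
E: (30 − 28)²/28 = 4/28 = 0.1429
Sum = 1.433

1.433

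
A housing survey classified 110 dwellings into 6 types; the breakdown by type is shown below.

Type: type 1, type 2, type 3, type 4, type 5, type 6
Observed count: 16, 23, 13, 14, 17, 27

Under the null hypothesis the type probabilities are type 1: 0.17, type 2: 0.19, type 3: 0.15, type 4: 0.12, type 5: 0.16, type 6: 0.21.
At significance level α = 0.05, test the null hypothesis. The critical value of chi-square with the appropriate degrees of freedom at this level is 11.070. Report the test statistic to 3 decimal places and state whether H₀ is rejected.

Expected counts E_i = n·p_i: 110×0.17 = 18.7, 110×0.19 = 20.9, 110×0.15 = 16.5, 110×0.12 = 13.2, 110×0.16 = 17.6, 110×0.21 = 23.1.
type 1: (16 − 18.7)²/18.7 = 7.29/18.7 = 0.3898
type 2: (23 − 20.9)²/20.9 = 4.41/20.9 = 0.2110
type 3: (13 − 16.5)²/16.5 = 12.25/16.5 = 0.7424
type 4: (14 − 13.2)²/13.2 = 0.64/13.2 = 0.0485
type 5: (17 − 17.6)²/17.6 = 0.36/17.6 = 0.0205
type 6: (27 − 23.1)²/23.1 = 15.21/23.1 = 0.6584
Sum = 2.071
df = 5. Since 2.071 < 11.070, we do not reject H₀.

2.071; do not reject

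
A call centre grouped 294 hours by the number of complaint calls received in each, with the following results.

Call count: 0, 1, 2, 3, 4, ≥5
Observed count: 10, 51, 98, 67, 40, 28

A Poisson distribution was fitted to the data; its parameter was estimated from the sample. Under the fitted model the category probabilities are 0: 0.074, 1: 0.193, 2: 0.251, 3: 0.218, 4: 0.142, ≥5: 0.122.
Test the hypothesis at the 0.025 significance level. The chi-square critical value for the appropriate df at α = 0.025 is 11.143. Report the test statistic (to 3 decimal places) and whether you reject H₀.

Expected counts E_i = n·p_i: 294×0.074 = 21.756, 294×0.193 = 56.742, 294×0.251 = 73.794, 294×0.218 = 64.092, 294×0.142 = 41.748, 294×0.122 = 35.868.
0: (10 − 21.756)²/21.756 = 138.203536/21.756 = 6.3524
1: (51 − 56.742)²/56.742 = 32.970564/56.742 = 0.5811
2: (98 − 73.794)²/73.794 = 585.930436/73.794 = 7.9401
3: (67 − 64.092)²/64.092 = 8.456464/64.092 = 0.1319
4: (40 − 41.748)²/41.748 = 3.055504/41.748 = 0.0732
≥5: (28 − 35.868)²/35.868 = 61.905424/35.868 = 1.7259
Sum = 16.805
df = 4. Since 16.805 > 11.143, we reject H₀.

16.805; reject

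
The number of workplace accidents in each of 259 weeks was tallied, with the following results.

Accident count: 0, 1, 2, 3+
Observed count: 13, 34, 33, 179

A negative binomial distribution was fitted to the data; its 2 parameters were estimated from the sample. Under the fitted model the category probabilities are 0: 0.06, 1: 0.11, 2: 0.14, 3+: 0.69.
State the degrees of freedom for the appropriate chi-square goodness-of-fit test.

1

There are k = 4 categories and 2 parameters estimated from the data, so df = 4 − 1 − 2 = 1.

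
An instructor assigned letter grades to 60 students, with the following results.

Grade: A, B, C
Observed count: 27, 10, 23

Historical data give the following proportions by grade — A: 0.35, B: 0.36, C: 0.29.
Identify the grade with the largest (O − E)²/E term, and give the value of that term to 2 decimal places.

B, 6.23

Expected counts E_i = n·p_i: 60×0.35 = 21, 60×0.36 = 21.6, 60×0.29 = 17.4.
χ² = (27−21)²/21 + (10−21.6)²/21.6 + (23−17.4)²/17.4
   = 1.714 + 6.230 + 1.802
The largest term is for B: 6.23.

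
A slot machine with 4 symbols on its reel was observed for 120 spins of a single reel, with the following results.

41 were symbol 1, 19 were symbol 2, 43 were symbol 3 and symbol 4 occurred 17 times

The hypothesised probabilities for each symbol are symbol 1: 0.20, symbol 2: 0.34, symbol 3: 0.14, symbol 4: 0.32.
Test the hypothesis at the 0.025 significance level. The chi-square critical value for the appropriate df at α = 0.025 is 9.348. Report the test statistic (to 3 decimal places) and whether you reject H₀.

76.475; reject

Expected counts E_i = n·p_i: 120×0.20 = 24, 120×0.34 = 40.8, 120×0.14 = 16.8, 120×0.32 = 38.4.
symbol 1: (41 − 24)²/24 = 289/24 = 12.0417
symbol 2: (19 − 40.8)²/40.8 = 475.24/40.8 = 11.6480
symbol 3: (43 − 16.8)²/16.8 = 686.44/16.8 = 40.8595
symbol 4: (17 − 38.4)²/38.4 = 457.96/38.4 = 11.9260
Sum = 76.475
df = 3. Since 76.475 > 9.348, we reject H₀.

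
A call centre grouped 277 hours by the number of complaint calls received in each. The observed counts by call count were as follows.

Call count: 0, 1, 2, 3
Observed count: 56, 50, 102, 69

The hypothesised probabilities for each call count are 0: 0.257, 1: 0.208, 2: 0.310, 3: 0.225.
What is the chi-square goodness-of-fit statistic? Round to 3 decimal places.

7.992

Expected counts E_i = n·p_i: 277×0.257 = 71.189, 277×0.208 = 57.616, 277×0.310 = 85.87, 277×0.225 = 62.325.
χ² = (56−71.189)²/71.189 + (50−57.616)²/57.616 + (102−85.87)²/85.87 + (69−62.325)²/62.325
   = 3.2407 + 1.0067 + 3.0299 + 0.7149
Sum = 7.992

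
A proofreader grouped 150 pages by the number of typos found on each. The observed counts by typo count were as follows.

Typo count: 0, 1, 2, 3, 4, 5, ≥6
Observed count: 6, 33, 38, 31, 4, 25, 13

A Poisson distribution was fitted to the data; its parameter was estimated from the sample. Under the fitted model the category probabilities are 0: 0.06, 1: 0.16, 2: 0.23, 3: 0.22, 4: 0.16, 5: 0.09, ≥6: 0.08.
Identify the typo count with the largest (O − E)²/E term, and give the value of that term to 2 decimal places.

4, 16.67

Expected counts E_i = n·p_i: 150×0.06 = 9, 150×0.16 = 24, 150×0.23 = 34.5, 150×0.22 = 33, 150×0.16 = 24, 150×0.09 = 13.5, 150×0.08 = 12.
cat         O        E   (O−E)²/E
0           6        9      1.000
1          33       24      3.375
2          38     34.5      0.355
3          31       33      0.121
4           4       24     16.667
5          25     13.5      9.796
≥6         13       12      0.083
The largest term is for 4: 16.67.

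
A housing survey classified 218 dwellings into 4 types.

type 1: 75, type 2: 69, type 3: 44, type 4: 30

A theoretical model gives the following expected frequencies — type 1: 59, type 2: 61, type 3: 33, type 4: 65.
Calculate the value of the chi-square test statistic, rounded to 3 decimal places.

cat         O        E   (O−E)²/E
type 1     75       59     4.3390
type 2     69       61     1.0492
type 3     44       33     3.6667
type 4     30       65    18.8462
Sum = 27.901

27.901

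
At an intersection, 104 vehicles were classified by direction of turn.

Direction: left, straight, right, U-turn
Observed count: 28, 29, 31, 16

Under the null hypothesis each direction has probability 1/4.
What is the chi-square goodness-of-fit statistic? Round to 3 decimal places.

5.308

Expected count for each of the 4 categories: 104/4 = 26.
cat           O        E   (O−E)²/E
left         28       26     0.1538
straight     29       26     0.3462
right        31       26     0.9615
U-turn       16       26     3.8462
Sum = 5.308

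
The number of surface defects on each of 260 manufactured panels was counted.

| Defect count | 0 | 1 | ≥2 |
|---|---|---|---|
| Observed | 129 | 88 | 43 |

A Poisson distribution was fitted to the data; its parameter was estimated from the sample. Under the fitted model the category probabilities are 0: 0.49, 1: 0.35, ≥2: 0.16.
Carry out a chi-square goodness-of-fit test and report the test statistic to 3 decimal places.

Expected counts E_i = n·p_i: 260×0.49 = 127.4, 260×0.35 = 91, 260×0.16 = 41.6.
cat         O        E   (O−E)²/E
0         129    127.4     0.0201
1          88       91     0.0989
≥2         43     41.6     0.0471
Sum = 0.166

0.166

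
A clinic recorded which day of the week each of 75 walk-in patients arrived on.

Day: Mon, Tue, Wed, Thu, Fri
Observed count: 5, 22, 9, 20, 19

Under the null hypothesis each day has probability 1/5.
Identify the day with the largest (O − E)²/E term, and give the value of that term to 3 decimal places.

Mon, 6.667

Under H₀ each category has probability 1/5, so each expected count is 75/5 = 15.
χ² = (5−15)²/15 + (22−15)²/15 + (9−15)²/15 + (20−15)²/15 + (19−15)²/15
   = 6.6667 + 3.2667 + 2.4000 + 1.6667 + 1.0667
The largest term is for Mon: 6.667.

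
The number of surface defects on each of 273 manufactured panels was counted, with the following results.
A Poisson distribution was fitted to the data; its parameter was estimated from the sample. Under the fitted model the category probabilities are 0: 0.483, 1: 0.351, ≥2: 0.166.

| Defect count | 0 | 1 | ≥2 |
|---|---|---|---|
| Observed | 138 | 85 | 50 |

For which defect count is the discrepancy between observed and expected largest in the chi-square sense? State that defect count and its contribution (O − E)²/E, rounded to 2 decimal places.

1, 1.22

Expected counts E_i = n·p_i: 273×0.483 = 131.859, 273×0.351 = 95.823, 273×0.166 = 45.318.
cat         O        E   (O−E)²/E
0         138  131.859      0.286
1          85   95.823      1.222
≥2         50   45.318      0.484
The largest term is for 1: 1.22.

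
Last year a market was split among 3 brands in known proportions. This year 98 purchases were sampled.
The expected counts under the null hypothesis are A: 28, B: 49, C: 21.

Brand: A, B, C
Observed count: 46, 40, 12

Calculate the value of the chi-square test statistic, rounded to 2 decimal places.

cat         O        E   (O−E)²/E
A          46       28     11.571
B          40       49      1.653
C          12       21      3.857
Sum = 17.08

17.08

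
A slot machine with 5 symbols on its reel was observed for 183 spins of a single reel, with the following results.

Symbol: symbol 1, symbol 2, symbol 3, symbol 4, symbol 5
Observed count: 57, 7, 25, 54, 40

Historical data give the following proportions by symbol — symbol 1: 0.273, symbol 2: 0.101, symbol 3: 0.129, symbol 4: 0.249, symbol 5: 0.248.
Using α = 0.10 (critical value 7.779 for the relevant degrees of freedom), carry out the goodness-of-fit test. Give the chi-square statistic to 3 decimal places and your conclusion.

Expected counts E_i = n·p_i: 183×0.273 = 49.959, 183×0.101 = 18.483, 183×0.129 = 23.607, 183×0.249 = 45.567, 183×0.248 = 45.384.
χ² = (57−49.959)²/49.959 + (7−18.483)²/18.483 + (25−23.607)²/23.607 + (54−45.567)²/45.567 + (40−45.384)²/45.384
   = 0.9923 + 7.1341 + 0.0822 + 1.5607 + 0.6387
Sum = 10.408
df = 4. Since 10.408 > 7.779, we reject H₀.

10.408; reject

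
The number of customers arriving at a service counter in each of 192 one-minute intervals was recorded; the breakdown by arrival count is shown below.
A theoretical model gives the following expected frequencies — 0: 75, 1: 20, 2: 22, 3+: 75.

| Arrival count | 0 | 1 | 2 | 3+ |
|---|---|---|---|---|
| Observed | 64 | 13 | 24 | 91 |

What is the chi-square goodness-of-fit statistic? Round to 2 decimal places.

7.66

cat         O        E   (O−E)²/E
0          64       75      1.613
1          13       20      2.450
2          24       22      0.182
3+         91       75      3.413
Sum = 7.66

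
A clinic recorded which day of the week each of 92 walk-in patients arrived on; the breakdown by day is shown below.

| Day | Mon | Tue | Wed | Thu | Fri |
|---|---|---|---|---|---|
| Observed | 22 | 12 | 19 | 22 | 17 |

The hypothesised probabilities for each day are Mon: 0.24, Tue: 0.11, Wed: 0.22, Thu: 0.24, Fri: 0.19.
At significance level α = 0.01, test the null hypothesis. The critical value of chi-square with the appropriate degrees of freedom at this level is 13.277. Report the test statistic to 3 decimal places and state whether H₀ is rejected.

0.439; do not reject

Expected counts E_i = n·p_i: 92×0.24 = 22.08, 92×0.11 = 10.12, 92×0.22 = 20.24, 92×0.24 = 22.08, 92×0.19 = 17.48.
cat         O        E   (O−E)²/E
Mon        22    22.08     0.0003
Tue        12    10.12     0.3492
Wed        19    20.24     0.0760
Thu        22    22.08     0.0003
Fri        17    17.48     0.0132
Sum = 0.439
df = 4. Since 0.439 < 13.277, we do not reject H₀.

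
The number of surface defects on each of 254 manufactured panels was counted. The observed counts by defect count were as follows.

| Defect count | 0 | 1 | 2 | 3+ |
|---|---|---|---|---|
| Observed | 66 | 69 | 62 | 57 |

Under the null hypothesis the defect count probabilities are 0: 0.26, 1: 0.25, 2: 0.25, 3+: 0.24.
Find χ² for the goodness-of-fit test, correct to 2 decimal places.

0.77

Expected counts E_i = n·p_i: 254×0.26 = 66.04, 254×0.25 = 63.5, 254×0.25 = 63.5, 254×0.24 = 60.96.
χ² = (66−66.04)²/66.04 + (69−63.5)²/63.5 + (62−63.5)²/63.5 + (57−60.96)²/60.96
   = 0.000 + 0.476 + 0.035 + 0.257
Sum = 0.77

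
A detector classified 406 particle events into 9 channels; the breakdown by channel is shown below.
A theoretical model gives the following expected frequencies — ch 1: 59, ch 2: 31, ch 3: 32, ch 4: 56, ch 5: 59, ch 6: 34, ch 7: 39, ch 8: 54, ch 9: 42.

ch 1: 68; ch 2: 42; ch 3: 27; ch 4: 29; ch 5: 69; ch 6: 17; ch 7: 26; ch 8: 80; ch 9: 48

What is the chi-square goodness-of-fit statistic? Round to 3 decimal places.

46.979

cat         O        E   (O−E)²/E
ch 1       68       59     1.3729
ch 2       42       31     3.9032
ch 3       27       32     0.7813
ch 4       29       56    13.0179
ch 5       69       59     1.6949
ch 6       17       34     8.5000
ch 7       26       39     4.3333
ch 8       80       54    12.5185
ch 9       48       42     0.8571
Sum = 46.979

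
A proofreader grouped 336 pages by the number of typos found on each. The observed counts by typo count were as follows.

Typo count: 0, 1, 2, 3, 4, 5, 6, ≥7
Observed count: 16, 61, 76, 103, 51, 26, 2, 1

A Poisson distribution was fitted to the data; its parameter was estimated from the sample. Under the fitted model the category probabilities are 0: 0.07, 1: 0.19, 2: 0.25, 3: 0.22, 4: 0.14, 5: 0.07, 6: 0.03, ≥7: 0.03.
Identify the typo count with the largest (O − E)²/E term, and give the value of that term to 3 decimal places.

3, 11.440

Expected counts E_i = n·p_i: 336×0.07 = 23.52, 336×0.19 = 63.84, 336×0.25 = 84, 336×0.22 = 73.92, 336×0.14 = 47.04, 336×0.07 = 23.52, 336×0.03 = 10.08, 336×0.03 = 10.08.
0: (16 − 23.52)²/23.52 = 56.5504/23.52 = 2.4044
1: (61 − 63.84)²/63.84 = 8.0656/63.84 = 0.1263
2: (76 − 84)²/84 = 64/84 = 0.7619
3: (103 − 73.92)²/73.92 = 845.6464/73.92 = 11.4400
4: (51 − 47.04)²/47.04 = 15.6816/47.04 = 0.3334
5: (26 − 23.52)²/23.52 = 6.1504/23.52 = 0.2615
6: (2 − 10.08)²/10.08 = 65.2864/10.08 = 6.4768
≥7: (1 − 10.08)²/10.08 = 82.4464/10.08 = 8.1792
The largest term is for 3: 11.440.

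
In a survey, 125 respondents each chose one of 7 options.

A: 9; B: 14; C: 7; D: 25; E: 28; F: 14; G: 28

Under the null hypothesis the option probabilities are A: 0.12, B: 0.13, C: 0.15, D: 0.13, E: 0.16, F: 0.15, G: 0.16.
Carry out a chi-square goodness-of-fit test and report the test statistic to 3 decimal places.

Expected counts E_i = n·p_i: 125×0.12 = 15, 125×0.13 = 16.25, 125×0.15 = 18.75, 125×0.13 = 16.25, 125×0.16 = 20, 125×0.15 = 18.75, 125×0.16 = 20.
cat         O        E   (O−E)²/E
A           9       15     2.4000
B          14    16.25     0.3115
C           7    18.75     7.3633
D          25    16.25     4.7115
E          28       20     3.2000
F          14    18.75     1.2033
G          28       20     3.2000
Sum = 22.390

22.390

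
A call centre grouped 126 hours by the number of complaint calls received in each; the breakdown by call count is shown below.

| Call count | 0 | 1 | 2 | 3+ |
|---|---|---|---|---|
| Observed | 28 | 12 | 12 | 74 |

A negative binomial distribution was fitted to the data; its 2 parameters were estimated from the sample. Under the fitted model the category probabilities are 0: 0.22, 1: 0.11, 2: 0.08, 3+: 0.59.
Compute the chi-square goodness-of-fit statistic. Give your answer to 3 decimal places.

0.620

Expected counts E_i = n·p_i: 126×0.22 = 27.72, 126×0.11 = 13.86, 126×0.08 = 10.08, 126×0.59 = 74.34.
cat         O        E   (O−E)²/E
0          28    27.72     0.0028
1          12    13.86     0.2496
2          12    10.08     0.3657
3+         74    74.34     0.0016
Sum = 0.620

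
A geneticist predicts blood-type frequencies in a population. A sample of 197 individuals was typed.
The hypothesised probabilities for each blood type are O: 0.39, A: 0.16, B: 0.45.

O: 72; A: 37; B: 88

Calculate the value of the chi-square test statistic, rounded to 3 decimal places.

1.261

Expected counts E_i = n·p_i: 197×0.39 = 76.83, 197×0.16 = 31.52, 197×0.45 = 88.65.
cat         O        E   (O−E)²/E
O          72    76.83     0.3036
A          37    31.52     0.9527
B          88    88.65     0.0048
Sum = 1.261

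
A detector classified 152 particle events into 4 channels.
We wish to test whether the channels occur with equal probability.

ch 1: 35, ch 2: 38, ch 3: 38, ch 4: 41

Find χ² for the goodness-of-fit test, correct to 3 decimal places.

Expected count for each of the 4 categories: 152/4 = 38.
cat         O        E   (O−E)²/E
ch 1       35       38     0.2368
ch 2       38       38     0.0000
ch 3       38       38     0.0000
ch 4       41       38     0.2368
Sum = 0.474

0.474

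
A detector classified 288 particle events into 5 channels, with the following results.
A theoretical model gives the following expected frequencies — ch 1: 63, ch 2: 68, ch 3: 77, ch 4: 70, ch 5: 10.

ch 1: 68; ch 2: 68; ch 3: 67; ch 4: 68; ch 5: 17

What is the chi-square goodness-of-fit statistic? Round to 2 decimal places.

cat         O        E   (O−E)²/E
ch 1       68       63      0.397
ch 2       68       68      0.000
ch 3       67       77      1.299
ch 4       68       70      0.057
ch 5       17       10      4.900
Sum = 6.65

6.65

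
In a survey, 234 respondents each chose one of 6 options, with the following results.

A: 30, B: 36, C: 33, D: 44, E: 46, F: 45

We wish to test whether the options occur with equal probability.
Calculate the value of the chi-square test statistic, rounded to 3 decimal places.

Under H₀ each category has probability 1/6, so each expected count is 234/6 = 39.
A: (30 − 39)²/39 = 81/39 = 2.0769
B: (36 − 39)²/39 = 9/39 = 0.2308
C: (33 − 39)²/39 = 36/39 = 0.9231
D: (44 − 39)²/39 = 25/39 = 0.6410
E: (46 − 39)²/39 = 49/39 = 1.2564
F: (45 − 39)²/39 = 36/39 = 0.9231
Sum = 6.051

6.051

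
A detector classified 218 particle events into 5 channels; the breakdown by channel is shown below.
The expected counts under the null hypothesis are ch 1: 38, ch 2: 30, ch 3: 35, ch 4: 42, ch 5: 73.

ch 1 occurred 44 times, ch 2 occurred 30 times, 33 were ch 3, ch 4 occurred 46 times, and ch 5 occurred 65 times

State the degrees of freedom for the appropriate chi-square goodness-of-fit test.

4

There are k = 5 categories and no parameters were estimated from the data, so df = 5 − 1 = 4.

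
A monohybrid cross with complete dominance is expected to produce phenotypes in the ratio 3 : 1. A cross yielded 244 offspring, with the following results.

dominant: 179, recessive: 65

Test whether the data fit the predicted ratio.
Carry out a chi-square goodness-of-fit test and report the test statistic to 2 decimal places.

Ratio total = 4. Expected counts: 244×3/4 = 183, 244×1/4 = 61.
cat            O        E   (O−E)²/E
dominant     179      183      0.087
recessive     65       61      0.262
Sum = 0.35

0.35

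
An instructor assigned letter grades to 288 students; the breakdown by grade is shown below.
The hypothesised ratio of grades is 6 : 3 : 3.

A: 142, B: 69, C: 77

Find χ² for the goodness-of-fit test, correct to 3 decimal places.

0.500

Ratio total = 12. Expected counts: 288×6/12 = 144, 288×3/12 = 72, 288×3/12 = 72.
A: (142 − 144)²/144 = 4/144 = 0.0278
B: (69 − 72)²/72 = 9/72 = 0.1250
C: (77 − 72)²/72 = 25/72 = 0.3472
Sum = 0.500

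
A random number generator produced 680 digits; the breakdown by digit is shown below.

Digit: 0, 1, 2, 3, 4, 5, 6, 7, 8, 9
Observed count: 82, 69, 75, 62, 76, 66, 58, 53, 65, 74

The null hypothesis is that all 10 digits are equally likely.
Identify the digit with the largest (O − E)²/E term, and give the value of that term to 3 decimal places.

Under H₀ each category has probability 1/10, so each expected count is 680/10 = 68.
χ² = (82−68)²/68 + (69−68)²/68 + (75−68)²/68 + (62−68)²/68 + (76−68)²/68 + (66−68)²/68 + (58−68)²/68 + (53−68)²/68 + (65−68)²/68 + (74−68)²/68
   = 2.8824 + 0.0147 + 0.7206 + 0.5294 + 0.9412 + 0.0588 + 1.4706 + 3.3088 + 0.1324 + 0.5294
The largest term is for 7: 3.309.

7, 3.309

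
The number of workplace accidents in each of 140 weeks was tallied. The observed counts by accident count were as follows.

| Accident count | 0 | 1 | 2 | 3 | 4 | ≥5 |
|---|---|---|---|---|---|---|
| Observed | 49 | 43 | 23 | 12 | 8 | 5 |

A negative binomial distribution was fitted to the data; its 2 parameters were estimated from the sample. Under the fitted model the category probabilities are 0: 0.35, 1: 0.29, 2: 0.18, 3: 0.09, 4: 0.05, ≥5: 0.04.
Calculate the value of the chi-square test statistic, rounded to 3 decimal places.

0.570

Expected counts E_i = n·p_i: 140×0.35 = 49, 140×0.29 = 40.6, 140×0.18 = 25.2, 140×0.09 = 12.6, 140×0.05 = 7, 140×0.04 = 5.6.
0: (49 − 49)²/49 = 0/49 = 0.0000
1: (43 − 40.6)²/40.6 = 5.76/40.6 = 0.1419
2: (23 − 25.2)²/25.2 = 4.84/25.2 = 0.1921
3: (12 − 12.6)²/12.6 = 0.36/12.6 = 0.0286
4: (8 − 7)²/7 = 1/7 = 0.1429
≥5: (5 − 5.6)²/5.6 = 0.36/5.6 = 0.0643
Sum = 0.570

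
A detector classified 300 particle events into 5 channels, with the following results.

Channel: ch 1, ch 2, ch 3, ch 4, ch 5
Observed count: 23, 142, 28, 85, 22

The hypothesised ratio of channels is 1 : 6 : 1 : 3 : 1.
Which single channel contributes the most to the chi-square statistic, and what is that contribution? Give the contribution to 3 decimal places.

ch 4, 1.333

Ratio total = 12. Expected counts: 300×1/12 = 25, 300×6/12 = 150, 300×1/12 = 25, 300×3/12 = 75, 300×1/12 = 25.
cat         O        E   (O−E)²/E
ch 1       23       25     0.1600
ch 2      142      150     0.4267
ch 3       28       25     0.3600
ch 4       85       75     1.3333
ch 5       22       25     0.3600
The largest term is for ch 4: 1.333.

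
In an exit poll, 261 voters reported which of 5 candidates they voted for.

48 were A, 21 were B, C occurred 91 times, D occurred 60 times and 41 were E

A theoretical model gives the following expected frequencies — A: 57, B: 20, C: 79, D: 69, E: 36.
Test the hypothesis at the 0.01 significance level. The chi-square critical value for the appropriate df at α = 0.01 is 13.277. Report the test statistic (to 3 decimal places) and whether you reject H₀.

χ² = (48−57)²/57 + (21−20)²/20 + (91−79)²/79 + (60−69)²/69 + (41−36)²/36
   = 1.4211 + 0.0500 + 1.8228 + 1.1739 + 0.6944
Sum = 5.162
df = 4. Since 5.162 < 13.277, we do not reject H₀.

5.162; do not reject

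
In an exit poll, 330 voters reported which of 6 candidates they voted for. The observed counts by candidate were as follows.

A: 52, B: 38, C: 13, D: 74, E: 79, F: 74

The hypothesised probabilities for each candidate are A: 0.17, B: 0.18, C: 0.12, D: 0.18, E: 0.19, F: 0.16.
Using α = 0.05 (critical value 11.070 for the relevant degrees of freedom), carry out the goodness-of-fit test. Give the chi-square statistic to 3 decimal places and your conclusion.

Expected counts E_i = n·p_i: 330×0.17 = 56.1, 330×0.18 = 59.4, 330×0.12 = 39.6, 330×0.18 = 59.4, 330×0.19 = 62.7, 330×0.16 = 52.8.
χ² = (52−56.1)²/56.1 + (38−59.4)²/59.4 + (13−39.6)²/39.6 + (74−59.4)²/59.4 + (79−62.7)²/62.7 + (74−52.8)²/52.8
   = 0.2996 + 7.7098 + 17.8677 + 3.5886 + 4.2375 + 8.5121
Sum = 42.215
df = 5. Since 42.215 > 11.070, we reject H₀.

42.215; reject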